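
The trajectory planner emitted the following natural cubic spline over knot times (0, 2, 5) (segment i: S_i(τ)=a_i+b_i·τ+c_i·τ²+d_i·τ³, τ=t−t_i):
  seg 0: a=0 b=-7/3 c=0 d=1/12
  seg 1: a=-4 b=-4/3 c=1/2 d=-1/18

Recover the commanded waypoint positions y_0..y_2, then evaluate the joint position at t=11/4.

y_0 = S_0(0) = a_0 = 0
y_1 = S_1(0) = a_1 = -4
y_2 = S_1(3) = -5
t_q=11/4 is in segment 1 (τ=3/4); S_1(τ)=-607/128

y_0=0 y_1=-4 y_2=-5
S(11/4) = -607/128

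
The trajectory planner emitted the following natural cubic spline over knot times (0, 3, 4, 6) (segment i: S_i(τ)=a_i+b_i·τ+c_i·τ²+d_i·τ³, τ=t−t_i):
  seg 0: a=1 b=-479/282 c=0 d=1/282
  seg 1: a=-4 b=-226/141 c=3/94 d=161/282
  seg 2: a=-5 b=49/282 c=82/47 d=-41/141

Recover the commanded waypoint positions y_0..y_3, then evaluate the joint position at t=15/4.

y_0=1 y_1=-4 y_2=-5 y_3=0
S(15/4) = -29739/6016

y_0 = S_0(0) = a_0 = 1
y_1 = S_1(0) = a_1 = -4
y_2 = S_2(0) = a_2 = -5
y_3 = S_2(2) = 0
t_q=15/4 is in segment 1 (τ=3/4); S_1(τ)=-29739/6016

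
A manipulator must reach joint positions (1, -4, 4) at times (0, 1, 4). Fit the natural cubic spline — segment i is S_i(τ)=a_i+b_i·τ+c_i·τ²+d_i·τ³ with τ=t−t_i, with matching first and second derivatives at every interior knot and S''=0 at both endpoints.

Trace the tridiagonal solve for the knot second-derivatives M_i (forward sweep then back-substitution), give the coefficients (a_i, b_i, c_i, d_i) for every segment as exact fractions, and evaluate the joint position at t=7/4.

  seg 0: a=1 b=-143/24 c=0 d=23/24
  seg 1: a=-4 b=-37/12 c=23/8 d=-23/72
S(7/4) = -2473/512

Δ: Δ0=-5, Δ1=8/3
row 1: diag=8, rhs=46; c'=3/8, d'=23/4
back: M1=23/4
M: M0=0, M1=23/4, M2=0
seg 0: a=1, c=M0/2=0, d=(M1−M0)/(6·1)=23/24, b=Δ0−h0·(2M0+M1)/6=-143/24
seg 1: a=-4, c=M1/2=23/8, d=(M2−M1)/(6·3)=-23/72, b=Δ1−h1·(2M1+M2)/6=-37/12
t_q=7/4 → seg 1, τ=3/4; S=-4+-37/12·τ+23/8·τ²+-23/72·τ³=-2473/512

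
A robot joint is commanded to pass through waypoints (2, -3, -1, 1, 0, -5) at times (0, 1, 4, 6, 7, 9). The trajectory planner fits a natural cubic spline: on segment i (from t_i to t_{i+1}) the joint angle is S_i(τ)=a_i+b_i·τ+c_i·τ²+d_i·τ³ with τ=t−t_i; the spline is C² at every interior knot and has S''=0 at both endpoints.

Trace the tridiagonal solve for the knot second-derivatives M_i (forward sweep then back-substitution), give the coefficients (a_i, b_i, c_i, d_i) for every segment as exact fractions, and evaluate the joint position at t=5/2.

  seg 0: a=2 b=-39643/6879 c=0 d=5248/6879
  seg 1: a=-3 b=-23899/6879 c=5248/2293 d=-2083/6879
  seg 2: a=-1 b=14324/6879 c=-1001/2293 d=-1439/27516
  seg 3: a=1 b=-2005/6879 c=-3441/4586 d=575/13758
  seg 4: a=0 b=-22931/13758 c=-1433/2293 d=1433/13758
S(5/2) = -74911/18344

Δ: Δ0=-5, Δ1=2/3, Δ2=1, Δ3=-1, Δ4=-5/2
row 1: diag=8, rhs=34; c'=3/8, d'=17/4
row 2: denom=10−3·3/8=71/8; d'=(2−3·17/4)/(71/8)=-86/71
row 3: denom=6−2·16/71=394/71; d'=(-12−2·-86/71)/(394/71)=-340/197
row 4: denom=6−1·71/394=2293/394; d'=(-9−1·-340/197)/(2293/394)=-2866/2293
back: M4=-2866/2293
back: M3=-340/197−71/394·-2866/2293=-3441/2293
back: M2=-86/71−16/71·-3441/2293=-2002/2293
back: M1=17/4−3/8·-2002/2293=10496/2293
M: M0=0, M1=10496/2293, M2=-2002/2293, M3=-3441/2293, M4=-2866/2293, M5=0
seg 0: a=2, c=M0/2=0, d=(M1−M0)/(6·1)=5248/6879, b=Δ0−h0·(2M0+M1)/6=-39643/6879
seg 1: a=-3, c=M1/2=5248/2293, d=(M2−M1)/(6·3)=-2083/6879, b=Δ1−h1·(2M1+M2)/6=-23899/6879
seg 2: a=-1, c=M2/2=-1001/2293, d=(M3−M2)/(6·2)=-1439/27516, b=Δ2−h2·(2M2+M3)/6=14324/6879
seg 3: a=1, c=M3/2=-3441/4586, d=(M4−M3)/(6·1)=575/13758, b=Δ3−h3·(2M3+M4)/6=-2005/6879
seg 4: a=0, c=M4/2=-1433/2293, d=(M5−M4)/(6·2)=1433/13758, b=Δ4−h4·(2M4+M5)/6=-22931/13758
t_q=5/2 → seg 1, τ=3/2; S=-3+-23899/6879·τ+5248/2293·τ²+-2083/6879·τ³=-74911/18344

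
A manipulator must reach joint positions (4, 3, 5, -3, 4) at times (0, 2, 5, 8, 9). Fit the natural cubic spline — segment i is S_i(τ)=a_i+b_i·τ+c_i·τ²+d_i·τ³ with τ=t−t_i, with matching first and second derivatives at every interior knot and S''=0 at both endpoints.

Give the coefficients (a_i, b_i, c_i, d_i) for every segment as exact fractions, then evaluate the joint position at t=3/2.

  seg 0: a=4 b=-156/133 c=0 d=179/1064
  seg 1: a=3 b=225/266 c=537/532 d=-5119/14364
  seg 2: a=5 b=-1447/532 c=-877/399 d=10609/14364
  seg 3: a=-3 b=1073/266 c=2367/532 d=-789/532
S(3/2) = 3415/1216

Δ: Δ0=-1/2, Δ1=2/3, Δ2=-8/3, Δ3=7
row 1: diag=10, rhs=7; c'=3/10, d'=7/10
row 2: denom=12−3·3/10=111/10; d'=(-20−3·7/10)/(111/10)=-221/111
row 3: denom=8−3·10/37=266/37; d'=(58−3·-221/111)/(266/37)=2367/266
back: M3=2367/266
back: M2=-221/111−10/37·2367/266=-1754/399
back: M1=7/10−3/10·-1754/399=537/266
M: M0=0, M1=537/266, M2=-1754/399, M3=2367/266, M4=0
seg 0: a=4, c=M0/2=0, d=(M1−M0)/(6·2)=179/1064, b=Δ0−h0·(2M0+M1)/6=-156/133
seg 1: a=3, c=M1/2=537/532, d=(M2−M1)/(6·3)=-5119/14364, b=Δ1−h1·(2M1+M2)/6=225/266
seg 2: a=5, c=M2/2=-877/399, d=(M3−M2)/(6·3)=10609/14364, b=Δ2−h2·(2M2+M3)/6=-1447/532
seg 3: a=-3, c=M3/2=2367/532, d=(M4−M3)/(6·1)=-789/532, b=Δ3−h3·(2M3+M4)/6=1073/266
t_q=3/2 → seg 0, τ=3/2; S=4+-156/133·τ+0·τ²+179/1064·τ³=3415/1216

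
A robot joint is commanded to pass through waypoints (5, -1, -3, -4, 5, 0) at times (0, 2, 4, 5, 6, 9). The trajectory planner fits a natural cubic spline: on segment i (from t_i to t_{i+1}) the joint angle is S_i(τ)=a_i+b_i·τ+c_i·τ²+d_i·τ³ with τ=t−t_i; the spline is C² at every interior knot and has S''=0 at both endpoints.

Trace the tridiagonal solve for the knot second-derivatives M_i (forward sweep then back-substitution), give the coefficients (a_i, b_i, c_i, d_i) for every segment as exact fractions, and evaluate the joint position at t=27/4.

Δ: Δ0=-3, Δ1=-1, Δ2=-1, Δ3=9, Δ4=-5/3
row 1: diag=8, rhs=12; c'=1/4, d'=3/2
row 2: denom=6−2·1/4=11/2; d'=(0−2·3/2)/(11/2)=-6/11
row 3: denom=4−1·2/11=42/11; d'=(60−1·-6/11)/(42/11)=111/7
row 4: denom=8−1·11/42=325/42; d'=(-64−1·111/7)/(325/42)=-258/25
back: M4=-258/25
back: M3=111/7−11/42·-258/25=464/25
back: M2=-6/11−2/11·464/25=-98/25
back: M1=3/2−1/4·-98/25=62/25
M: M0=0, M1=62/25, M2=-98/25, M3=464/25, M4=-258/25, M5=0
seg 0: a=5, c=M0/2=0, d=(M1−M0)/(6·2)=31/150, b=Δ0−h0·(2M0+M1)/6=-287/75
seg 1: a=-1, c=M1/2=31/25, d=(M2−M1)/(6·2)=-8/15, b=Δ1−h1·(2M1+M2)/6=-101/75
seg 2: a=-3, c=M2/2=-49/25, d=(M3−M2)/(6·1)=281/75, b=Δ2−h2·(2M2+M3)/6=-209/75
seg 3: a=-4, c=M3/2=232/25, d=(M4−M3)/(6·1)=-361/75, b=Δ3−h3·(2M3+M4)/6=68/15
seg 4: a=5, c=M4/2=-129/25, d=(M5−M4)/(6·3)=43/75, b=Δ4−h4·(2M4+M5)/6=649/75
t_q=27/4 → seg 4, τ=3/4; S=5+649/75·τ+-129/25·τ²+43/75·τ³=14127/1600

  seg 0: a=5 b=-287/75 c=0 d=31/150
  seg 1: a=-1 b=-101/75 c=31/25 d=-8/15
  seg 2: a=-3 b=-209/75 c=-49/25 d=281/75
  seg 3: a=-4 b=68/15 c=232/25 d=-361/75
  seg 4: a=5 b=649/75 c=-129/25 d=43/75
S(27/4) = 14127/1600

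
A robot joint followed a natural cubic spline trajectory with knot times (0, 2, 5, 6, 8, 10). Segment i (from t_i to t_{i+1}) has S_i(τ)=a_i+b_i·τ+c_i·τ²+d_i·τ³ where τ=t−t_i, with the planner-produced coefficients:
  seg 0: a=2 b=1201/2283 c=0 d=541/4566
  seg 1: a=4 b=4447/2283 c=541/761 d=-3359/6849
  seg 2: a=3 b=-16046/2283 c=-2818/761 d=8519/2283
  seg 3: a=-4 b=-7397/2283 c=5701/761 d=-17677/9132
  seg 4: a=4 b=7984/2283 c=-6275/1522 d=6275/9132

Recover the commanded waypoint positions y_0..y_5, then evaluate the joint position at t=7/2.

y_0=2 y_1=4 y_2=3 y_3=-4 y_4=4 y_5=0
S(7/2) = 41801/6088

y_0 = S_0(0) = a_0 = 2
y_1 = S_1(0) = a_1 = 4
y_2 = S_2(0) = a_2 = 3
y_3 = S_3(0) = a_3 = -4
y_4 = S_4(0) = a_4 = 4
y_5 = S_4(2) = 0
t_q=7/2 is in segment 1 (τ=3/2); S_1(τ)=41801/6088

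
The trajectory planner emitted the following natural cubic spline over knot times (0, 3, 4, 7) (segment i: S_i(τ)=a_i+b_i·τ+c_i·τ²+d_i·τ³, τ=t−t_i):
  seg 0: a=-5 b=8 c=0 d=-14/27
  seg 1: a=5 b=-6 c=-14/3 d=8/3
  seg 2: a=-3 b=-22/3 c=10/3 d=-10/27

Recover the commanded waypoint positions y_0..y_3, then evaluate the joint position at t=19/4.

y_0 = S_0(0) = a_0 = -5
y_1 = S_1(0) = a_1 = 5
y_2 = S_2(0) = a_2 = -3
y_3 = S_2(3) = -5
t_q=19/4 is in segment 2 (τ=3/4); S_2(τ)=-217/32

y_0=-5 y_1=5 y_2=-3 y_3=-5
S(19/4) = -217/32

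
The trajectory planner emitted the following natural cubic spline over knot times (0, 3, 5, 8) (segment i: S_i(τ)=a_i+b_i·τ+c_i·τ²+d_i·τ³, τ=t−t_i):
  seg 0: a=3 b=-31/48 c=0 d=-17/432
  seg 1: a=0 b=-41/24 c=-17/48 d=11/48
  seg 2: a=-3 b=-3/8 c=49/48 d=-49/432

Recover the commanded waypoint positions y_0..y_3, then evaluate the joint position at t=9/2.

y_0=3 y_1=0 y_2=-3 y_3=2
S(9/2) = -331/128

y_0 = S_0(0) = a_0 = 3
y_1 = S_1(0) = a_1 = 0
y_2 = S_2(0) = a_2 = -3
y_3 = S_2(3) = 2
t_q=9/2 is in segment 1 (τ=3/2); S_1(τ)=-331/128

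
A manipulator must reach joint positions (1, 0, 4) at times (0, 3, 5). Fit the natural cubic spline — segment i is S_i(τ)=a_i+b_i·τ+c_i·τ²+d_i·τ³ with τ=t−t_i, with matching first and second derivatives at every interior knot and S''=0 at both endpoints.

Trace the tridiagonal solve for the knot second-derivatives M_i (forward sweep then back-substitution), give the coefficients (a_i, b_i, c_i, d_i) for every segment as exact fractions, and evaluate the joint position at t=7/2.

Δ: Δ0=-1/3, Δ1=2
row 1: diag=10, rhs=14; c'=1/5, d'=7/5
back: M1=7/5
M: M0=0, M1=7/5, M2=0
seg 0: a=1, c=M0/2=0, d=(M1−M0)/(6·3)=7/90, b=Δ0−h0·(2M0+M1)/6=-31/30
seg 1: a=0, c=M1/2=7/10, d=(M2−M1)/(6·2)=-7/60, b=Δ1−h1·(2M1+M2)/6=16/15
t_q=7/2 → seg 1, τ=1/2; S=0+16/15·τ+7/10·τ²+-7/60·τ³=111/160

  seg 0: a=1 b=-31/30 c=0 d=7/90
  seg 1: a=0 b=16/15 c=7/10 d=-7/60
S(7/2) = 111/160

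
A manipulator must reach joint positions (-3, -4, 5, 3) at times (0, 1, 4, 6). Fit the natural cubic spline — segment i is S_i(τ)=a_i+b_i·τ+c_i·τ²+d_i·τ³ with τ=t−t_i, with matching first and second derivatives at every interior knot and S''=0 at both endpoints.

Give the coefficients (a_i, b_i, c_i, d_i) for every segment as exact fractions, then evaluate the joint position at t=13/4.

  seg 0: a=-3 b=-123/71 c=0 d=52/71
  seg 1: a=-4 b=33/71 c=156/71 d=-32/71
  seg 2: a=5 b=105/71 c=-132/71 d=22/71
S(13/4) = 431/142

Δ: Δ0=-1, Δ1=3, Δ2=-1
row 1: diag=8, rhs=24; c'=3/8, d'=3
row 2: denom=10−3·3/8=71/8; d'=(-24−3·3)/(71/8)=-264/71
back: M2=-264/71
back: M1=3−3/8·-264/71=312/71
M: M0=0, M1=312/71, M2=-264/71, M3=0
seg 0: a=-3, c=M0/2=0, d=(M1−M0)/(6·1)=52/71, b=Δ0−h0·(2M0+M1)/6=-123/71
seg 1: a=-4, c=M1/2=156/71, d=(M2−M1)/(6·3)=-32/71, b=Δ1−h1·(2M1+M2)/6=33/71
seg 2: a=5, c=M2/2=-132/71, d=(M3−M2)/(6·2)=22/71, b=Δ2−h2·(2M2+M3)/6=105/71
t_q=13/4 → seg 1, τ=9/4; S=-4+33/71·τ+156/71·τ²+-32/71·τ³=431/142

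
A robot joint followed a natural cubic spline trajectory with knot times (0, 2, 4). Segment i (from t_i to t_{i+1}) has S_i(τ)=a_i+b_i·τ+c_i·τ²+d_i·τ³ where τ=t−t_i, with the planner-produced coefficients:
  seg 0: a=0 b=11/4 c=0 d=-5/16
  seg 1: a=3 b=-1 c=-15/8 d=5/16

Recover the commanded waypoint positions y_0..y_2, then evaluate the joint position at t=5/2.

y_0 = S_0(0) = a_0 = 0
y_1 = S_1(0) = a_1 = 3
y_2 = S_1(2) = -4
t_q=5/2 is in segment 1 (τ=1/2); S_1(τ)=265/128

y_0=0 y_1=3 y_2=-4
S(5/2) = 265/128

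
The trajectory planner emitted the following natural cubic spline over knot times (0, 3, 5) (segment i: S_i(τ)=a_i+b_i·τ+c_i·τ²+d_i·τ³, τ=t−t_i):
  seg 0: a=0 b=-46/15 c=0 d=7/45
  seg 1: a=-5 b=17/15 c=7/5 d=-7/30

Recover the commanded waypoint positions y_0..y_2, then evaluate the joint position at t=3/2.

y_0=0 y_1=-5 y_2=1
S(3/2) = -163/40

y_0 = S_0(0) = a_0 = 0
y_1 = S_1(0) = a_1 = -5
y_2 = S_1(2) = 1
t_q=3/2 is in segment 0 (τ=3/2); S_0(τ)=-163/40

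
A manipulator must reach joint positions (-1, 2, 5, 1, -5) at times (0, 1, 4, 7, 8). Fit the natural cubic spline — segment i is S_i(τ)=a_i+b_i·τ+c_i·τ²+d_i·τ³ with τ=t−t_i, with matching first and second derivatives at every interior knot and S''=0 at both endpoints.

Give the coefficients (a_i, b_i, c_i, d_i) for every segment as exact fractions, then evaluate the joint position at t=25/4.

  seg 0: a=-1 b=127/39 c=0 d=-10/39
  seg 1: a=2 b=97/39 c=-10/13 d=32/351
  seg 2: a=5 b=1/3 c=2/39 d=-71/351
  seg 3: a=1 b=-188/39 c=-23/13 d=23/39
S(25/4) = 3083/832

Δ: Δ0=3, Δ1=1, Δ2=-4/3, Δ3=-6
row 1: diag=8, rhs=-12; c'=3/8, d'=-3/2
row 2: denom=12−3·3/8=87/8; d'=(-14−3·-3/2)/(87/8)=-76/87
row 3: denom=8−3·8/29=208/29; d'=(-28−3·-76/87)/(208/29)=-46/13
back: M3=-46/13
back: M2=-76/87−8/29·-46/13=4/39
back: M1=-3/2−3/8·4/39=-20/13
M: M0=0, M1=-20/13, M2=4/39, M3=-46/13, M4=0
seg 0: a=-1, c=M0/2=0, d=(M1−M0)/(6·1)=-10/39, b=Δ0−h0·(2M0+M1)/6=127/39
seg 1: a=2, c=M1/2=-10/13, d=(M2−M1)/(6·3)=32/351, b=Δ1−h1·(2M1+M2)/6=97/39
seg 2: a=5, c=M2/2=2/39, d=(M3−M2)/(6·3)=-71/351, b=Δ2−h2·(2M2+M3)/6=1/3
seg 3: a=1, c=M3/2=-23/13, d=(M4−M3)/(6·1)=23/39, b=Δ3−h3·(2M3+M4)/6=-188/39
t_q=25/4 → seg 2, τ=9/4; S=5+1/3·τ+2/39·τ²+-71/351·τ³=3083/832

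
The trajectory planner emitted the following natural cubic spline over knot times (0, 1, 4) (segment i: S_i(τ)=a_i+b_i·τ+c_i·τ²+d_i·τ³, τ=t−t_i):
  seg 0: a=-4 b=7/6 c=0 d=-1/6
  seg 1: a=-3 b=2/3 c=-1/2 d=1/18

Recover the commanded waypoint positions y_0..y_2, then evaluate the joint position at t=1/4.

y_0 = S_0(0) = a_0 = -4
y_1 = S_1(0) = a_1 = -3
y_2 = S_1(3) = -4
t_q=1/4 is in segment 0 (τ=1/4); S_0(τ)=-475/128

y_0=-4 y_1=-3 y_2=-4
S(1/4) = -475/128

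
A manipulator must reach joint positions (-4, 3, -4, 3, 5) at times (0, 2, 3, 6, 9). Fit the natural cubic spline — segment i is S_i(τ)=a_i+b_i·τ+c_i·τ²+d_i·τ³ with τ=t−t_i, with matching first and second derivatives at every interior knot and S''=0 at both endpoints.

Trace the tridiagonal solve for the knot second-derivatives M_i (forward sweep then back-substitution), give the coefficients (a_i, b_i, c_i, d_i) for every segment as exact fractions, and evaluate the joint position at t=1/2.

  seg 0: a=-4 b=641/85 c=0 d=-687/680
  seg 1: a=3 b=-779/170 c=-2061/340 d=1239/340
  seg 2: a=-4 b=-1963/340 c=414/85 d=-1327/1836
  seg 3: a=3 b=669/170 c=-1667/1020 d=1667/9180
S(1/2) = -387/1088

Δ: Δ0=7/2, Δ1=-7, Δ2=7/3, Δ3=2/3
row 1: diag=6, rhs=-63; c'=1/6, d'=-21/2
row 2: denom=8−1·1/6=47/6; d'=(56−1·-21/2)/(47/6)=399/47
row 3: denom=12−3·18/47=510/47; d'=(-10−3·399/47)/(510/47)=-1667/510
back: M3=-1667/510
back: M2=399/47−18/47·-1667/510=828/85
back: M1=-21/2−1/6·828/85=-2061/170
M: M0=0, M1=-2061/170, M2=828/85, M3=-1667/510, M4=0
seg 0: a=-4, c=M0/2=0, d=(M1−M0)/(6·2)=-687/680, b=Δ0−h0·(2M0+M1)/6=641/85
seg 1: a=3, c=M1/2=-2061/340, d=(M2−M1)/(6·1)=1239/340, b=Δ1−h1·(2M1+M2)/6=-779/170
seg 2: a=-4, c=M2/2=414/85, d=(M3−M2)/(6·3)=-1327/1836, b=Δ2−h2·(2M2+M3)/6=-1963/340
seg 3: a=3, c=M3/2=-1667/1020, d=(M4−M3)/(6·3)=1667/9180, b=Δ3−h3·(2M3+M4)/6=669/170
t_q=1/2 → seg 0, τ=1/2; S=-4+641/85·τ+0·τ²+-687/680·τ³=-387/1088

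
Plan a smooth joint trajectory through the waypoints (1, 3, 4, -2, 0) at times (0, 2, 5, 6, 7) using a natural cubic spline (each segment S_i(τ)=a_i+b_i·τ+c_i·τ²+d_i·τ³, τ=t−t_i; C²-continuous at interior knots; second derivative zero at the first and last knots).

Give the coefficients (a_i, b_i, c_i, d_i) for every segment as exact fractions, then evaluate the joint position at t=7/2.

Δ: Δ0=1, Δ1=1/3, Δ2=-6, Δ3=2
row 1: diag=10, rhs=-4; c'=3/10, d'=-2/5
row 2: denom=8−3·3/10=71/10; d'=(-38−3·-2/5)/(71/10)=-368/71
row 3: denom=4−1·10/71=274/71; d'=(48−1·-368/71)/(274/71)=1888/137
back: M3=1888/137
back: M2=-368/71−10/71·1888/137=-976/137
back: M1=-2/5−3/10·-976/137=238/137
M: M0=0, M1=238/137, M2=-976/137, M3=1888/137, M4=0
seg 0: a=1, c=M0/2=0, d=(M1−M0)/(6·2)=119/822, b=Δ0−h0·(2M0+M1)/6=173/411
seg 1: a=3, c=M1/2=119/137, d=(M2−M1)/(6·3)=-607/1233, b=Δ1−h1·(2M1+M2)/6=887/411
seg 2: a=4, c=M2/2=-488/137, d=(M3−M2)/(6·1)=1432/411, b=Δ2−h2·(2M2+M3)/6=-2434/411
seg 3: a=-2, c=M3/2=944/137, d=(M4−M3)/(6·1)=-944/411, b=Δ3−h3·(2M3+M4)/6=-1066/411
t_q=7/2 → seg 1, τ=3/2; S=3+887/411·τ+119/137·τ²+-607/1233·τ³=7157/1096

  seg 0: a=1 b=173/411 c=0 d=119/822
  seg 1: a=3 b=887/411 c=119/137 d=-607/1233
  seg 2: a=4 b=-2434/411 c=-488/137 d=1432/411
  seg 3: a=-2 b=-1066/411 c=944/137 d=-944/411
S(7/2) = 7157/1096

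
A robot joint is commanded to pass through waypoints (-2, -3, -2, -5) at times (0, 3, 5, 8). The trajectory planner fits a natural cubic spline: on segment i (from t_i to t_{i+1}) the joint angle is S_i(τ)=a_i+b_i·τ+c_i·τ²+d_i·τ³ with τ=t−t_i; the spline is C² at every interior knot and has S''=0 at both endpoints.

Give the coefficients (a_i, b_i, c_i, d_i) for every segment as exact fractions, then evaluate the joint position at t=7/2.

Δ: Δ0=-1/3, Δ1=1/2, Δ2=-1
row 1: diag=10, rhs=5; c'=1/5, d'=1/2
row 2: denom=10−2·1/5=48/5; d'=(-9−2·1/2)/(48/5)=-25/24
back: M2=-25/24
back: M1=1/2−1/5·-25/24=17/24
M: M0=0, M1=17/24, M2=-25/24, M3=0
seg 0: a=-2, c=M0/2=0, d=(M1−M0)/(6·3)=17/432, b=Δ0−h0·(2M0+M1)/6=-11/16
seg 1: a=-3, c=M1/2=17/48, d=(M2−M1)/(6·2)=-7/48, b=Δ1−h1·(2M1+M2)/6=3/8
seg 2: a=-2, c=M2/2=-25/48, d=(M3−M2)/(6·3)=25/432, b=Δ2−h2·(2M2+M3)/6=1/24
t_q=7/2 → seg 1, τ=1/2; S=-3+3/8·τ+17/48·τ²+-7/48·τ³=-351/128

  seg 0: a=-2 b=-11/16 c=0 d=17/432
  seg 1: a=-3 b=3/8 c=17/48 d=-7/48
  seg 2: a=-2 b=1/24 c=-25/48 d=25/432
S(7/2) = -351/128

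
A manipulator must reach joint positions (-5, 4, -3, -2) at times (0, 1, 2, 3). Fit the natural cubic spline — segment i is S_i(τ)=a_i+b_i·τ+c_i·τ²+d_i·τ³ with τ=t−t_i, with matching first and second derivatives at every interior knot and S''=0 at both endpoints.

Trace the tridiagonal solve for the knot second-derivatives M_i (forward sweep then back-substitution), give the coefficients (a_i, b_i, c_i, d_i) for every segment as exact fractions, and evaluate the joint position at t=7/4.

  seg 0: a=-5 b=69/5 c=0 d=-24/5
  seg 1: a=4 b=-3/5 c=-72/5 d=8
  seg 2: a=-3 b=-27/5 c=48/5 d=-16/5
S(7/4) = -47/40

Δ: Δ0=9, Δ1=-7, Δ2=1
row 1: diag=4, rhs=-96; c'=1/4, d'=-24
row 2: denom=4−1·1/4=15/4; d'=(48−1·-24)/(15/4)=96/5
back: M2=96/5
back: M1=-24−1/4·96/5=-144/5
M: M0=0, M1=-144/5, M2=96/5, M3=0
seg 0: a=-5, c=M0/2=0, d=(M1−M0)/(6·1)=-24/5, b=Δ0−h0·(2M0+M1)/6=69/5
seg 1: a=4, c=M1/2=-72/5, d=(M2−M1)/(6·1)=8, b=Δ1−h1·(2M1+M2)/6=-3/5
seg 2: a=-3, c=M2/2=48/5, d=(M3−M2)/(6·1)=-16/5, b=Δ2−h2·(2M2+M3)/6=-27/5
t_q=7/4 → seg 1, τ=3/4; S=4+-3/5·τ+-72/5·τ²+8·τ³=-47/40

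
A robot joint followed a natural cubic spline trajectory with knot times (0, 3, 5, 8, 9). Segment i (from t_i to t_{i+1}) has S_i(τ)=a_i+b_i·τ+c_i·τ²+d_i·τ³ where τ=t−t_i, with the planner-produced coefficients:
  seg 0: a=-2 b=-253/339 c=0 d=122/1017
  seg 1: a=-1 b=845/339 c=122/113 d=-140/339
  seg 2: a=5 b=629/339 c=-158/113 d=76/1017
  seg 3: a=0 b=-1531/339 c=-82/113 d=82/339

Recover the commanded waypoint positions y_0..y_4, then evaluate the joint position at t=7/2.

y_0 = S_0(0) = a_0 = -2
y_1 = S_1(0) = a_1 = -1
y_2 = S_2(0) = a_2 = 5
y_3 = S_3(0) = a_3 = 0
y_4 = S_3(1) = -5
t_q=7/2 is in segment 1 (τ=1/2); S_1(τ)=105/226

y_0=-2 y_1=-1 y_2=5 y_3=0 y_4=-5
S(7/2) = 105/226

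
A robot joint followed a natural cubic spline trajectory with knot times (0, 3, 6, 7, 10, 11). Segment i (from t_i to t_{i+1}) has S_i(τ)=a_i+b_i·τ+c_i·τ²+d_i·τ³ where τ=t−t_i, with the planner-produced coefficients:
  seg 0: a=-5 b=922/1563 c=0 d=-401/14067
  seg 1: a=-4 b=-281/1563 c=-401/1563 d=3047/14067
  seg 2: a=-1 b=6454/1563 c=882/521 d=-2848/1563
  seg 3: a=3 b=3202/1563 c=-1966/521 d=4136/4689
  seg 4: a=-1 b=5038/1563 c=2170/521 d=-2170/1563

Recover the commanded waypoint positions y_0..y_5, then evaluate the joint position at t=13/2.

y_0=-5 y_1=-4 y_2=-1 y_3=3 y_4=-1 y_5=5
S(13/2) = 1313/1042

y_0 = S_0(0) = a_0 = -5
y_1 = S_1(0) = a_1 = -4
y_2 = S_2(0) = a_2 = -1
y_3 = S_3(0) = a_3 = 3
y_4 = S_4(0) = a_4 = -1
y_5 = S_4(1) = 5
t_q=13/2 is in segment 2 (τ=1/2); S_2(τ)=1313/1042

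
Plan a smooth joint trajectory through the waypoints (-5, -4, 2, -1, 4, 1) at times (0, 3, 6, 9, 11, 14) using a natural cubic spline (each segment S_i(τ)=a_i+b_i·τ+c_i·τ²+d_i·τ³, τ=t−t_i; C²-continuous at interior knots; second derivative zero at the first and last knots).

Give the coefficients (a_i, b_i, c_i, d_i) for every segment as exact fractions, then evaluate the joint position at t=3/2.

  seg 0: a=-5 b=-47/110 c=0 d=251/2970
  seg 1: a=-4 b=102/55 c=251/330 d=-47/198
  seg 2: a=2 b=1/110 c=-227/165 d=343/990
  seg 3: a=-1 b=61/55 c=115/66 d=-691/1320
  seg 4: a=4 b=593/330 c=-923/660 d=923/5940
S(3/2) = -4713/880

Δ: Δ0=1/3, Δ1=2, Δ2=-1, Δ3=5/2, Δ4=-1
row 1: diag=12, rhs=10; c'=1/4, d'=5/6
row 2: denom=12−3·1/4=45/4; d'=(-18−3·5/6)/(45/4)=-82/45
row 3: denom=10−3·4/15=46/5; d'=(21−3·-82/45)/(46/5)=397/138
row 4: denom=10−2·5/23=220/23; d'=(-21−2·397/138)/(220/23)=-923/330
back: M4=-923/330
back: M3=397/138−5/23·-923/330=115/33
back: M2=-82/45−4/15·115/33=-454/165
back: M1=5/6−1/4·-454/165=251/165
M: M0=0, M1=251/165, M2=-454/165, M3=115/33, M4=-923/330, M5=0
seg 0: a=-5, c=M0/2=0, d=(M1−M0)/(6·3)=251/2970, b=Δ0−h0·(2M0+M1)/6=-47/110
seg 1: a=-4, c=M1/2=251/330, d=(M2−M1)/(6·3)=-47/198, b=Δ1−h1·(2M1+M2)/6=102/55
seg 2: a=2, c=M2/2=-227/165, d=(M3−M2)/(6·3)=343/990, b=Δ2−h2·(2M2+M3)/6=1/110
seg 3: a=-1, c=M3/2=115/66, d=(M4−M3)/(6·2)=-691/1320, b=Δ3−h3·(2M3+M4)/6=61/55
seg 4: a=4, c=M4/2=-923/660, d=(M5−M4)/(6·3)=923/5940, b=Δ4−h4·(2M4+M5)/6=593/330
t_q=3/2 → seg 0, τ=3/2; S=-5+-47/110·τ+0·τ²+251/2970·τ³=-4713/880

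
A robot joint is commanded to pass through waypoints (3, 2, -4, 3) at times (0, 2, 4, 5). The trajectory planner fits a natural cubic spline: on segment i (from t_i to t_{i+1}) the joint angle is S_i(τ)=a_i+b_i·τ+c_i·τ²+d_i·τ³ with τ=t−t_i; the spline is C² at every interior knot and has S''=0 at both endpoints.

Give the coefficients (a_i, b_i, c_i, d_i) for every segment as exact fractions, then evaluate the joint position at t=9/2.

Δ: Δ0=-1/2, Δ1=-3, Δ2=7
row 1: diag=8, rhs=-15; c'=1/4, d'=-15/8
row 2: denom=6−2·1/4=11/2; d'=(60−2·-15/8)/(11/2)=255/22
back: M2=255/22
back: M1=-15/8−1/4·255/22=-105/22
M: M0=0, M1=-105/22, M2=255/22, M3=0
seg 0: a=3, c=M0/2=0, d=(M1−M0)/(6·2)=-35/88, b=Δ0−h0·(2M0+M1)/6=12/11
seg 1: a=2, c=M1/2=-105/44, d=(M2−M1)/(6·2)=15/11, b=Δ1−h1·(2M1+M2)/6=-81/22
seg 2: a=-4, c=M2/2=255/44, d=(M3−M2)/(6·1)=-85/44, b=Δ2−h2·(2M2+M3)/6=69/22
t_q=9/2 → seg 2, τ=1/2; S=-4+69/22·τ+255/44·τ²+-85/44·τ³=-431/352

  seg 0: a=3 b=12/11 c=0 d=-35/88
  seg 1: a=2 b=-81/22 c=-105/44 d=15/11
  seg 2: a=-4 b=69/22 c=255/44 d=-85/44
S(9/2) = -431/352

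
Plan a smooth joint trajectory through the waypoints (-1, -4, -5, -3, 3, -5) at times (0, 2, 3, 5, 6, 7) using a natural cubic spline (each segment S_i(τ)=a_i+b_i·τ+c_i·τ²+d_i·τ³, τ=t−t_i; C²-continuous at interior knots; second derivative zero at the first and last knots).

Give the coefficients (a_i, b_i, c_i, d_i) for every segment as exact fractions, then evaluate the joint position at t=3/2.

  seg 0: a=-1 b=-2459/1418 c=0 d=83/1418
  seg 1: a=-4 b=-1463/1418 c=249/709 d=-453/1418
  seg 2: a=-5 b=-913/709 c=-861/1418 d=2483/2836
  seg 3: a=-3 b=4814/709 c=3294/709 d=-3854/709
  seg 4: a=3 b=-160/709 c=-8268/709 d=2756/709
S(3/2) = -38611/11344

Δ: Δ0=-3/2, Δ1=-1, Δ2=1, Δ3=6, Δ4=-8
row 1: diag=6, rhs=3; c'=1/6, d'=1/2
row 2: denom=6−1·1/6=35/6; d'=(12−1·1/2)/(35/6)=69/35
row 3: denom=6−2·12/35=186/35; d'=(30−2·69/35)/(186/35)=152/31
row 4: denom=4−1·35/186=709/186; d'=(-84−1·152/31)/(709/186)=-16536/709
back: M4=-16536/709
back: M3=152/31−35/186·-16536/709=6588/709
back: M2=69/35−12/35·6588/709=-861/709
back: M1=1/2−1/6·-861/709=498/709
M: M0=0, M1=498/709, M2=-861/709, M3=6588/709, M4=-16536/709, M5=0
seg 0: a=-1, c=M0/2=0, d=(M1−M0)/(6·2)=83/1418, b=Δ0−h0·(2M0+M1)/6=-2459/1418
seg 1: a=-4, c=M1/2=249/709, d=(M2−M1)/(6·1)=-453/1418, b=Δ1−h1·(2M1+M2)/6=-1463/1418
seg 2: a=-5, c=M2/2=-861/1418, d=(M3−M2)/(6·2)=2483/2836, b=Δ2−h2·(2M2+M3)/6=-913/709
seg 3: a=-3, c=M3/2=3294/709, d=(M4−M3)/(6·1)=-3854/709, b=Δ3−h3·(2M3+M4)/6=4814/709
seg 4: a=3, c=M4/2=-8268/709, d=(M5−M4)/(6·1)=2756/709, b=Δ4−h4·(2M4+M5)/6=-160/709
t_q=3/2 → seg 0, τ=3/2; S=-1+-2459/1418·τ+0·τ²+83/1418·τ³=-38611/11344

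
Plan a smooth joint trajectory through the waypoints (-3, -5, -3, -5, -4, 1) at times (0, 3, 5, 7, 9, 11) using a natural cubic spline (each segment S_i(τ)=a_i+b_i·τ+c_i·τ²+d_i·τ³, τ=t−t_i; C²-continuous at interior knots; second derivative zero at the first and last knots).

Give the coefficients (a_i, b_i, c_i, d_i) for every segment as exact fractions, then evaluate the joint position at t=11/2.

  seg 0: a=-3 b=-1103/795 c=0 d=191/2385
  seg 1: a=-5 b=616/795 c=191/265 d=-967/3180
  seg 2: a=-3 b=7/795 c=-117/106 d=953/3180
  seg 3: a=-5 b=-644/795 c=184/265 d=-25/1272
  seg 4: a=-4 b=2753/1590 c=611/1060 d=-611/6360
S(11/2) = -5485/1696

Δ: Δ0=-2/3, Δ1=1, Δ2=-1, Δ3=1/2, Δ4=5/2
row 1: diag=10, rhs=10; c'=1/5, d'=1
row 2: denom=8−2·1/5=38/5; d'=(-12−2·1)/(38/5)=-35/19
row 3: denom=8−2·5/19=142/19; d'=(9−2·-35/19)/(142/19)=241/142
row 4: denom=8−2·19/71=530/71; d'=(12−2·241/142)/(530/71)=611/530
back: M4=611/530
back: M3=241/142−19/71·611/530=368/265
back: M2=-35/19−5/19·368/265=-117/53
back: M1=1−1/5·-117/53=382/265
M: M0=0, M1=382/265, M2=-117/53, M3=368/265, M4=611/530, M5=0
seg 0: a=-3, c=M0/2=0, d=(M1−M0)/(6·3)=191/2385, b=Δ0−h0·(2M0+M1)/6=-1103/795
seg 1: a=-5, c=M1/2=191/265, d=(M2−M1)/(6·2)=-967/3180, b=Δ1−h1·(2M1+M2)/6=616/795
seg 2: a=-3, c=M2/2=-117/106, d=(M3−M2)/(6·2)=953/3180, b=Δ2−h2·(2M2+M3)/6=7/795
seg 3: a=-5, c=M3/2=184/265, d=(M4−M3)/(6·2)=-25/1272, b=Δ3−h3·(2M3+M4)/6=-644/795
seg 4: a=-4, c=M4/2=611/1060, d=(M5−M4)/(6·2)=-611/6360, b=Δ4−h4·(2M4+M5)/6=2753/1590
t_q=11/2 → seg 2, τ=1/2; S=-3+7/795·τ+-117/106·τ²+953/3180·τ³=-5485/1696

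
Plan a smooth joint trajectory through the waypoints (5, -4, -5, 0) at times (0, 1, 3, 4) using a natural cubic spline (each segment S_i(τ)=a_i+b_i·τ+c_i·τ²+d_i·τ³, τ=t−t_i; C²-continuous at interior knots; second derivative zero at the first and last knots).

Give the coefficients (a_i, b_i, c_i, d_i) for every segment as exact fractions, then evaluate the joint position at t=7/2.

Δ: Δ0=-9, Δ1=-1/2, Δ2=5
row 1: diag=6, rhs=51; c'=1/3, d'=17/2
row 2: denom=6−2·1/3=16/3; d'=(33−2·17/2)/(16/3)=3
back: M2=3
back: M1=17/2−1/3·3=15/2
M: M0=0, M1=15/2, M2=3, M3=0
seg 0: a=5, c=M0/2=0, d=(M1−M0)/(6·1)=5/4, b=Δ0−h0·(2M0+M1)/6=-41/4
seg 1: a=-4, c=M1/2=15/4, d=(M2−M1)/(6·2)=-3/8, b=Δ1−h1·(2M1+M2)/6=-13/2
seg 2: a=-5, c=M2/2=3/2, d=(M3−M2)/(6·1)=-1/2, b=Δ2−h2·(2M2+M3)/6=4
t_q=7/2 → seg 2, τ=1/2; S=-5+4·τ+3/2·τ²+-1/2·τ³=-43/16

  seg 0: a=5 b=-41/4 c=0 d=5/4
  seg 1: a=-4 b=-13/2 c=15/4 d=-3/8
  seg 2: a=-5 b=4 c=3/2 d=-1/2
S(7/2) = -43/16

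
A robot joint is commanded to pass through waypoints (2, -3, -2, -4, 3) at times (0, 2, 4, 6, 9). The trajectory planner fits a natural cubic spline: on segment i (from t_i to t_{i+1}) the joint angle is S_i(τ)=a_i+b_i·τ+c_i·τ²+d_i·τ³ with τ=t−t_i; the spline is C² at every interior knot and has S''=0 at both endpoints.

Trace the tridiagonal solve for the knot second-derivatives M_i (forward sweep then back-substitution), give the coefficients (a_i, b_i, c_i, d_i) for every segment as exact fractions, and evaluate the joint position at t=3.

  seg 0: a=2 b=-736/213 c=0 d=407/1704
  seg 1: a=-3 b=-251/426 c=407/284 d=-757/1704
  seg 2: a=-2 b=-40/213 c=-175/142 d=88/213
  seg 3: a=-4 b=-34/213 c=177/142 d=-59/426
S(3) = -1477/568

Δ: Δ0=-5/2, Δ1=1/2, Δ2=-1, Δ3=7/3
row 1: diag=8, rhs=18; c'=1/4, d'=9/4
row 2: denom=8−2·1/4=15/2; d'=(-9−2·9/4)/(15/2)=-9/5
row 3: denom=10−2·4/15=142/15; d'=(20−2·-9/5)/(142/15)=177/71
back: M3=177/71
back: M2=-9/5−4/15·177/71=-175/71
back: M1=9/4−1/4·-175/71=407/142
M: M0=0, M1=407/142, M2=-175/71, M3=177/71, M4=0
seg 0: a=2, c=M0/2=0, d=(M1−M0)/(6·2)=407/1704, b=Δ0−h0·(2M0+M1)/6=-736/213
seg 1: a=-3, c=M1/2=407/284, d=(M2−M1)/(6·2)=-757/1704, b=Δ1−h1·(2M1+M2)/6=-251/426
seg 2: a=-2, c=M2/2=-175/142, d=(M3−M2)/(6·2)=88/213, b=Δ2−h2·(2M2+M3)/6=-40/213
seg 3: a=-4, c=M3/2=177/142, d=(M4−M3)/(6·3)=-59/426, b=Δ3−h3·(2M3+M4)/6=-34/213
t_q=3 → seg 1, τ=1; S=-3+-251/426·τ+407/284·τ²+-757/1704·τ³=-1477/568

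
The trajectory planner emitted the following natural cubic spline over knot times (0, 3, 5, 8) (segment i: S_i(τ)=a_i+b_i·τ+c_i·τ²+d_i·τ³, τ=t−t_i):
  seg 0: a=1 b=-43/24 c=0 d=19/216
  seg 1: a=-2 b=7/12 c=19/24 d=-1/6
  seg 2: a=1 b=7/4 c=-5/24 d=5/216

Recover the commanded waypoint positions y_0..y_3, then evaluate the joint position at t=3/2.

y_0=1 y_1=-2 y_2=1 y_3=5
S(3/2) = -89/64

y_0 = S_0(0) = a_0 = 1
y_1 = S_1(0) = a_1 = -2
y_2 = S_2(0) = a_2 = 1
y_3 = S_2(3) = 5
t_q=3/2 is in segment 0 (τ=3/2); S_0(τ)=-89/64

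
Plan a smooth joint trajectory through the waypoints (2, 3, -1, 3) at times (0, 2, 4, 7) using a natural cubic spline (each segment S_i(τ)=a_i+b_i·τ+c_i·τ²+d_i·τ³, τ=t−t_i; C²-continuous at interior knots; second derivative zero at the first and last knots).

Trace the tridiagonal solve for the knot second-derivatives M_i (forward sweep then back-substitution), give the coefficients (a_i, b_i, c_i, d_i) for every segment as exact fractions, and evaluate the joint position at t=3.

  seg 0: a=2 b=4/3 c=0 d=-5/24
  seg 1: a=3 b=-7/6 c=-5/4 d=5/12
  seg 2: a=-1 b=-7/6 c=5/4 d=-5/36
S(3) = 1

Δ: Δ0=1/2, Δ1=-2, Δ2=4/3
row 1: diag=8, rhs=-15; c'=1/4, d'=-15/8
row 2: denom=10−2·1/4=19/2; d'=(20−2·-15/8)/(19/2)=5/2
back: M2=5/2
back: M1=-15/8−1/4·5/2=-5/2
M: M0=0, M1=-5/2, M2=5/2, M3=0
seg 0: a=2, c=M0/2=0, d=(M1−M0)/(6·2)=-5/24, b=Δ0−h0·(2M0+M1)/6=4/3
seg 1: a=3, c=M1/2=-5/4, d=(M2−M1)/(6·2)=5/12, b=Δ1−h1·(2M1+M2)/6=-7/6
seg 2: a=-1, c=M2/2=5/4, d=(M3−M2)/(6·3)=-5/36, b=Δ2−h2·(2M2+M3)/6=-7/6
t_q=3 → seg 1, τ=1; S=3+-7/6·τ+-5/4·τ²+5/12·τ³=1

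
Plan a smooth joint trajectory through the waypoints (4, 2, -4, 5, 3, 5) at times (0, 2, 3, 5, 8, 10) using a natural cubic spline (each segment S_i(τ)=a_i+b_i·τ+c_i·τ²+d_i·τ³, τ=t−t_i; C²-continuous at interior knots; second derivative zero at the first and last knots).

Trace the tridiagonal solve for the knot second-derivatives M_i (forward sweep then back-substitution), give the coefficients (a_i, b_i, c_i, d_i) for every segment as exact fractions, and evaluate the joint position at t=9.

Δ: Δ0=-1, Δ1=-6, Δ2=9/2, Δ3=-2/3, Δ4=1
row 1: diag=6, rhs=-30; c'=1/6, d'=-5
row 2: denom=6−1·1/6=35/6; d'=(63−1·-5)/(35/6)=408/35
row 3: denom=10−2·12/35=326/35; d'=(-31−2·408/35)/(326/35)=-1901/326
row 4: denom=10−3·105/326=2945/326; d'=(10−3·-1901/326)/(2945/326)=8963/2945
back: M4=8963/2945
back: M3=-1901/326−105/326·8963/2945=-4012/589
back: M2=408/35−12/35·-4012/589=41208/2945
back: M1=-5−1/6·41208/2945=-21593/2945
M: M0=0, M1=-21593/2945, M2=41208/2945, M3=-4012/589, M4=8963/2945, M5=0
seg 0: a=4, c=M0/2=0, d=(M1−M0)/(6·2)=-21593/35340, b=Δ0−h0·(2M0+M1)/6=12758/8835
seg 1: a=2, c=M1/2=-21593/5890, d=(M2−M1)/(6·1)=62801/17670, b=Δ1−h1·(2M1+M2)/6=-52021/8835
seg 2: a=-4, c=M2/2=20604/2945, d=(M3−M2)/(6·2)=-15317/8835, b=Δ2−h2·(2M2+M3)/6=-45197/17670
seg 3: a=5, c=M3/2=-2006/589, d=(M4−M3)/(6·3)=29023/53010, b=Δ3−h3·(2M3+M4)/6=81691/17670
seg 4: a=3, c=M4/2=8963/5890, d=(M5−M4)/(6·2)=-8963/35340, b=Δ4−h4·(2M4+M5)/6=-9091/8835
t_q=9 → seg 4, τ=1; S=3+-9091/8835·τ+8963/5890·τ²+-8963/35340·τ³=38157/11780

  seg 0: a=4 b=12758/8835 c=0 d=-21593/35340
  seg 1: a=2 b=-52021/8835 c=-21593/5890 d=62801/17670
  seg 2: a=-4 b=-45197/17670 c=20604/2945 d=-15317/8835
  seg 3: a=5 b=81691/17670 c=-2006/589 d=29023/53010
  seg 4: a=3 b=-9091/8835 c=8963/5890 d=-8963/35340
S(9) = 38157/11780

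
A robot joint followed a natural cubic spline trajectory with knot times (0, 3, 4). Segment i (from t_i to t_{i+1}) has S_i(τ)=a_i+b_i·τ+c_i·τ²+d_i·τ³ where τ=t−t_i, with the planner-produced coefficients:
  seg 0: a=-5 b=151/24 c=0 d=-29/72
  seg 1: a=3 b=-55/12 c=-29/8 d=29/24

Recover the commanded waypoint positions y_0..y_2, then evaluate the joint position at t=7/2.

y_0 = S_0(0) = a_0 = -5
y_1 = S_1(0) = a_1 = 3
y_2 = S_1(1) = -4
t_q=7/2 is in segment 1 (τ=1/2); S_1(τ)=-3/64

y_0=-5 y_1=3 y_2=-4
S(7/2) = -3/64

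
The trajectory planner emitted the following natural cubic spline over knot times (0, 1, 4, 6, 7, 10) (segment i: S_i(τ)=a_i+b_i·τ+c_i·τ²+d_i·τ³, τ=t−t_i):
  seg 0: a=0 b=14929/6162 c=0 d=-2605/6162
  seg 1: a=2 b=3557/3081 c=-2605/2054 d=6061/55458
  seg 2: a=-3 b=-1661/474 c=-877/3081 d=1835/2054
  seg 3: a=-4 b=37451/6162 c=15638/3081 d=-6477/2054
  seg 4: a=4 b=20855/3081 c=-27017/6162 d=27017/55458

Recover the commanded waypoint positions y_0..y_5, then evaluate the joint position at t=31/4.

y_0 = S_0(0) = a_0 = 0
y_1 = S_1(0) = a_1 = 2
y_2 = S_2(0) = a_2 = -3
y_3 = S_3(0) = a_3 = -4
y_4 = S_4(0) = a_4 = 4
y_5 = S_4(3) = -2
t_q=31/4 is in segment 4 (τ=3/4); S_4(τ)=895997/131456

y_0=0 y_1=2 y_2=-3 y_3=-4 y_4=4 y_5=-2
S(31/4) = 895997/131456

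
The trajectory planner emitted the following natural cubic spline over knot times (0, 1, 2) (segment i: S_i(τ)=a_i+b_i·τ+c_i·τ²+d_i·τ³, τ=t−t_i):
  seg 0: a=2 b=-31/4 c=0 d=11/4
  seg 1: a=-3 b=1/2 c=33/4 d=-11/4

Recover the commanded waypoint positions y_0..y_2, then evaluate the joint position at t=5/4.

y_0 = S_0(0) = a_0 = 2
y_1 = S_1(0) = a_1 = -3
y_2 = S_1(1) = 3
t_q=5/4 is in segment 1 (τ=1/4); S_1(τ)=-615/256

y_0=2 y_1=-3 y_2=3
S(5/4) = -615/256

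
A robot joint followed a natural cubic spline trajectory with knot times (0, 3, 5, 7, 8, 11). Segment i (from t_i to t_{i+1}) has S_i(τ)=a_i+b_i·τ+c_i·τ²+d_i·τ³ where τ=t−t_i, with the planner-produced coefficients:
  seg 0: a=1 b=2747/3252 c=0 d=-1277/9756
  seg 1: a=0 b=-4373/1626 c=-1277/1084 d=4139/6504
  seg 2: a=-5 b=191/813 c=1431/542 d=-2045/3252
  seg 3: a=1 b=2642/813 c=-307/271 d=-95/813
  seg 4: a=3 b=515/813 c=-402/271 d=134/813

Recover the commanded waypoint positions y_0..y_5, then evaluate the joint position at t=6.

y_0=1 y_1=0 y_2=-5 y_3=1 y_4=3 y_5=-4
S(6) = -2985/1084

y_0 = S_0(0) = a_0 = 1
y_1 = S_1(0) = a_1 = 0
y_2 = S_2(0) = a_2 = -5
y_3 = S_3(0) = a_3 = 1
y_4 = S_4(0) = a_4 = 3
y_5 = S_4(3) = -4
t_q=6 is in segment 2 (τ=1); S_2(τ)=-2985/1084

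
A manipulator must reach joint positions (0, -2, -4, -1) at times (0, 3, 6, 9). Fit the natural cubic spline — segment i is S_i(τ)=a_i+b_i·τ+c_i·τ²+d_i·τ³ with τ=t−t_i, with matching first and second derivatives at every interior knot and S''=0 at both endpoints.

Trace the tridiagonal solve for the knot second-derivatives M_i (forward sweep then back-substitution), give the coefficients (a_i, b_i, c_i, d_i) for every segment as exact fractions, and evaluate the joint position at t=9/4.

Δ: Δ0=-2/3, Δ1=-2/3, Δ2=1
row 1: diag=12, rhs=0; c'=1/4, d'=0
row 2: denom=12−3·1/4=45/4; d'=(10−3·0)/(45/4)=8/9
back: M2=8/9
back: M1=0−1/4·8/9=-2/9
M: M0=0, M1=-2/9, M2=8/9, M3=0
seg 0: a=0, c=M0/2=0, d=(M1−M0)/(6·3)=-1/81, b=Δ0−h0·(2M0+M1)/6=-5/9
seg 1: a=-2, c=M1/2=-1/9, d=(M2−M1)/(6·3)=5/81, b=Δ1−h1·(2M1+M2)/6=-8/9
seg 2: a=-4, c=M2/2=4/9, d=(M3−M2)/(6·3)=-4/81, b=Δ2−h2·(2M2+M3)/6=1/9
t_q=9/4 → seg 0, τ=9/4; S=0+-5/9·τ+0·τ²+-1/81·τ³=-89/64

  seg 0: a=0 b=-5/9 c=0 d=-1/81
  seg 1: a=-2 b=-8/9 c=-1/9 d=5/81
  seg 2: a=-4 b=1/9 c=4/9 d=-4/81
S(9/4) = -89/64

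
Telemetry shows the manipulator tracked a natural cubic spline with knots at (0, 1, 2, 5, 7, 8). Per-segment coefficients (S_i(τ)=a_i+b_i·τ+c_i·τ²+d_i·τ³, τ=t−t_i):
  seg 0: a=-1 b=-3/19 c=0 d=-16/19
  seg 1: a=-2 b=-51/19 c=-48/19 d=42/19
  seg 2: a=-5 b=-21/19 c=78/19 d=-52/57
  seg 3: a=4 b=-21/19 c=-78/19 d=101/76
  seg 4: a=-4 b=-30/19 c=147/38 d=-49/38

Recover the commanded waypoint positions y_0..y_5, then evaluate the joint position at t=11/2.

y_0=-1 y_1=-2 y_2=-5 y_3=4 y_4=-4 y_5=-3
S(11/2) = 1573/608

y_0 = S_0(0) = a_0 = -1
y_1 = S_1(0) = a_1 = -2
y_2 = S_2(0) = a_2 = -5
y_3 = S_3(0) = a_3 = 4
y_4 = S_4(0) = a_4 = -4
y_5 = S_4(1) = -3
t_q=11/2 is in segment 3 (τ=1/2); S_3(τ)=1573/608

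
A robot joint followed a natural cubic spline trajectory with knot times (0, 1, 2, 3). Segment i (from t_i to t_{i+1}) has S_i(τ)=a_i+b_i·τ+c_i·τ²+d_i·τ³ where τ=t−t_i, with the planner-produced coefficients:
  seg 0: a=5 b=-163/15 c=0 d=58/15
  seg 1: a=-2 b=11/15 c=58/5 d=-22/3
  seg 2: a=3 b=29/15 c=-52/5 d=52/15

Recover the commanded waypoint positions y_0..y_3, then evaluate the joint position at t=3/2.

y_0 = S_0(0) = a_0 = 5
y_1 = S_1(0) = a_1 = -2
y_2 = S_2(0) = a_2 = 3
y_3 = S_2(1) = -2
t_q=3/2 is in segment 1 (τ=1/2); S_1(τ)=7/20

y_0=5 y_1=-2 y_2=3 y_3=-2
S(3/2) = 7/20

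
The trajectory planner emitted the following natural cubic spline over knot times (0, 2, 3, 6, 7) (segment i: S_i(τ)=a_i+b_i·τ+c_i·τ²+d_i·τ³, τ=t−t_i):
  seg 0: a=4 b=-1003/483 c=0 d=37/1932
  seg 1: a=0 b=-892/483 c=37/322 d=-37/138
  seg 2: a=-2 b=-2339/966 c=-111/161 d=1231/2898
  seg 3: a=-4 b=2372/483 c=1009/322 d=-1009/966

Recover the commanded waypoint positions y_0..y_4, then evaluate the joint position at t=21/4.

y_0 = S_0(0) = a_0 = 4
y_1 = S_1(0) = a_1 = 0
y_2 = S_2(0) = a_2 = -2
y_3 = S_3(0) = a_3 = -4
y_4 = S_3(1) = 3
t_q=21/4 is in segment 2 (τ=9/4); S_2(τ)=-125705/20608

y_0=4 y_1=0 y_2=-2 y_3=-4 y_4=3
S(21/4) = -125705/20608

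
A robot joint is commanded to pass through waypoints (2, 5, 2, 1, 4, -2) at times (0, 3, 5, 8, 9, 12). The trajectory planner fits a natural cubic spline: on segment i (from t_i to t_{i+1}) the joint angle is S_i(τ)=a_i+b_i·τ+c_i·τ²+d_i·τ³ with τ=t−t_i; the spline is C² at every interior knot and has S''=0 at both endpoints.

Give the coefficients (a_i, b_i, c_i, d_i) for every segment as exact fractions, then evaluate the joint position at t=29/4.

  seg 0: a=2 b=391/222 c=0 d=-169/1998
  seg 1: a=5 b=-58/111 c=-169/222 d=121/888
  seg 2: a=2 b=-143/74 c=25/444 d=635/3996
  seg 3: a=1 b=399/148 c=55/37 d=-175/148
  seg 4: a=4 b=157/74 c=-305/148 d=305/1332
S(29/4) = -2395/9472

Δ: Δ0=1, Δ1=-3/2, Δ2=-1/3, Δ3=3, Δ4=-2
row 1: diag=10, rhs=-15; c'=1/5, d'=-3/2
row 2: denom=10−2·1/5=48/5; d'=(7−2·-3/2)/(48/5)=25/24
row 3: denom=8−3·5/16=113/16; d'=(20−3·25/24)/(113/16)=270/113
row 4: denom=8−1·16/113=888/113; d'=(-30−1·270/113)/(888/113)=-305/74
back: M4=-305/74
back: M3=270/113−16/113·-305/74=110/37
back: M2=25/24−5/16·110/37=25/222
back: M1=-3/2−1/5·25/222=-169/111
M: M0=0, M1=-169/111, M2=25/222, M3=110/37, M4=-305/74, M5=0
seg 0: a=2, c=M0/2=0, d=(M1−M0)/(6·3)=-169/1998, b=Δ0−h0·(2M0+M1)/6=391/222
seg 1: a=5, c=M1/2=-169/222, d=(M2−M1)/(6·2)=121/888, b=Δ1−h1·(2M1+M2)/6=-58/111
seg 2: a=2, c=M2/2=25/444, d=(M3−M2)/(6·3)=635/3996, b=Δ2−h2·(2M2+M3)/6=-143/74
seg 3: a=1, c=M3/2=55/37, d=(M4−M3)/(6·1)=-175/148, b=Δ3−h3·(2M3+M4)/6=399/148
seg 4: a=4, c=M4/2=-305/148, d=(M5−M4)/(6·3)=305/1332, b=Δ4−h4·(2M4+M5)/6=157/74
t_q=29/4 → seg 2, τ=9/4; S=2+-143/74·τ+25/444·τ²+635/3996·τ³=-2395/9472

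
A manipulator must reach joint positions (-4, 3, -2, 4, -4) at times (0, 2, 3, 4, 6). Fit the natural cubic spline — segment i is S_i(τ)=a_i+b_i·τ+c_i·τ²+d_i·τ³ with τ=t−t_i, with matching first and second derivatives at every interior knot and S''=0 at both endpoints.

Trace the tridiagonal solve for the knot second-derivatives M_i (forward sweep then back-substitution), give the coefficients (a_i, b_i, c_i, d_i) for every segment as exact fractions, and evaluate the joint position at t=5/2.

Δ: Δ0=7/2, Δ1=-5, Δ2=6, Δ3=-4
row 1: diag=6, rhs=-51; c'=1/6, d'=-17/2
row 2: denom=4−1·1/6=23/6; d'=(66−1·-17/2)/(23/6)=447/23
row 3: denom=6−1·6/23=132/23; d'=(-60−1·447/23)/(132/23)=-609/44
back: M3=-609/44
back: M2=447/23−6/23·-609/44=507/22
back: M1=-17/2−1/6·507/22=-543/44
M: M0=0, M1=-543/44, M2=507/22, M3=-609/44, M4=0
seg 0: a=-4, c=M0/2=0, d=(M1−M0)/(6·2)=-181/176, b=Δ0−h0·(2M0+M1)/6=335/44
seg 1: a=3, c=M1/2=-543/88, d=(M2−M1)/(6·1)=519/88, b=Δ1−h1·(2M1+M2)/6=-52/11
seg 2: a=-2, c=M2/2=507/44, d=(M3−M2)/(6·1)=-541/88, b=Δ2−h2·(2M2+M3)/6=5/8
seg 3: a=4, c=M3/2=-609/88, d=(M4−M3)/(6·2)=203/176, b=Δ3−h3·(2M3+M4)/6=115/22
t_q=5/2 → seg 1, τ=1/2; S=3+-52/11·τ+-543/88·τ²+519/88·τ³=-119/704

  seg 0: a=-4 b=335/44 c=0 d=-181/176
  seg 1: a=3 b=-52/11 c=-543/88 d=519/88
  seg 2: a=-2 b=5/8 c=507/44 d=-541/88
  seg 3: a=4 b=115/22 c=-609/88 d=203/176
S(5/2) = -119/704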